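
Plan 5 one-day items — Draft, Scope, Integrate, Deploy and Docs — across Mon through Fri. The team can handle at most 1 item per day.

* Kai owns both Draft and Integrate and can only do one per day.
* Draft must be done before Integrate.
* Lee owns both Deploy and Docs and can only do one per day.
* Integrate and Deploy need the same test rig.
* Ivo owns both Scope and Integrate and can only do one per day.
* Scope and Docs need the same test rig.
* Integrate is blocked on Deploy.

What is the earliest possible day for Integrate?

Precedence pushes Integrate to at least Tue.
Integrate at Wed is achievable: Deploy=Tue, Docs=Fri, Integrate=Wed, Scope=Thu, Draft=Mon.
Nothing earlier works — the conflict and capacity constraints rule out every day before Wed.

Wed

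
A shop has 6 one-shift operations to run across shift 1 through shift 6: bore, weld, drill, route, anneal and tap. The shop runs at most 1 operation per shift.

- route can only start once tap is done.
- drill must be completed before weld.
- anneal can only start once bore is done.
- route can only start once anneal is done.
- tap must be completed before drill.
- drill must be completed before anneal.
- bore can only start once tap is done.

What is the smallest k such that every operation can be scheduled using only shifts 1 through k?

6 shifts

The precedence chain requires at least 4 distinct shifts.
With at most 1 per shift and 6 operations, at least 6 shifts are needed.
6 works (last occupied shift: shift 6): for example tap=shift 1; anneal=shift 4; route=shift 5; weld=shift 6; drill=shift 2; bore=shift 3.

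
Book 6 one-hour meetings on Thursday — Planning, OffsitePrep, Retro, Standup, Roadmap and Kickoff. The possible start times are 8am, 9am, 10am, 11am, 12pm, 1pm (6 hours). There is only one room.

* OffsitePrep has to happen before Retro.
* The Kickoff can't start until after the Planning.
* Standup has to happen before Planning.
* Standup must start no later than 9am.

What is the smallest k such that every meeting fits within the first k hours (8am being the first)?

6

The precedence chain requires at least 3 distinct hours.
With at most 1 per hour and 6 meetings, at least 6 hours are needed.
6 works (last occupied hour: 1pm): for example Retro -> 11am, Roadmap -> 1pm, Planning -> 9am, Kickoff -> 12pm, OffsitePrep -> 10am, Standup -> 8am.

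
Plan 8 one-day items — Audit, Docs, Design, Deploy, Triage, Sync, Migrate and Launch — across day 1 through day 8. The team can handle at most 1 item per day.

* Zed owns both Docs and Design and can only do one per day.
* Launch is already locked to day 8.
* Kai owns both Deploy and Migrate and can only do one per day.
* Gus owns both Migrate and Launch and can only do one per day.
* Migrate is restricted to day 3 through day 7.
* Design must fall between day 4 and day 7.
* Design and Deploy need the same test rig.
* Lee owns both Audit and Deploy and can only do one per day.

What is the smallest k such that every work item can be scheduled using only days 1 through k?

8 days

With at most 1 per day and 8 work items, at least 8 days are needed.
Launch can't be placed before day 8, so the schedule must run through at least day 8.
8 works (last occupied day: day 8): for example Triage -> day 6, Design -> day 4, Audit -> day 1, Launch -> day 8, Deploy -> day 5, Docs -> day 2, Sync -> day 7, Migrate -> day 3.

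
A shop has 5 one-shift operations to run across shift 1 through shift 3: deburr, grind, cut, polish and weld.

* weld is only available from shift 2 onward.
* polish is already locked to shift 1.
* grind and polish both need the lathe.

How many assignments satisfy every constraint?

Splitting on deburr: it can be shift 1 (12), shift 2 (12), shift 3 (12). Listing each branch's schedules as (grind, cut, polish, weld) by shift number:
deburr=shift 1: (2,1,1,2) (2,1,1,3) (2,2,1,2) (2,2,1,3) (2,3,1,2) (2,3,1,3) (3,1,1,2) (3,1,1,3) (3,2,1,2) (3,2,1,3) (3,3,1,2) (3,3,1,3) — 12.
deburr=shift 2: (2,1,1,2) (2,1,1,3) (2,2,1,2) (2,2,1,3) (2,3,1,2) (2,3,1,3) (3,1,1,2) (3,1,1,3) (3,2,1,2) (3,2,1,3) (3,3,1,2) (3,3,1,3) — 12.
deburr=shift 3: (2,1,1,2) (2,1,1,3) (2,2,1,2) (2,2,1,3) (2,3,1,2) (2,3,1,3) (3,1,1,2) (3,1,1,3) (3,2,1,2) (3,2,1,3) (3,3,1,2) (3,3,1,3) — 12.
Summing: 12 + 12 + 12 = 36.

36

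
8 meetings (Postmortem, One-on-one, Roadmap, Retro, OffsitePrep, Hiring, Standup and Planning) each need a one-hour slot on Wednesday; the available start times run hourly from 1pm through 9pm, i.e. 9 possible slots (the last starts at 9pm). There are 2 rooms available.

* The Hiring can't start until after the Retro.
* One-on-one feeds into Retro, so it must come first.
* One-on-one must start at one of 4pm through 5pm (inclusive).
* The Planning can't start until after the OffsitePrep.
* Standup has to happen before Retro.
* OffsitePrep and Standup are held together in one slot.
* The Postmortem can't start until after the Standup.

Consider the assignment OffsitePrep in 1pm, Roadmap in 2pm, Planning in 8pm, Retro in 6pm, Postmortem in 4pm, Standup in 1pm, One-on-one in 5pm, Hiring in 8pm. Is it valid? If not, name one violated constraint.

The Planning can't start until after the OffsitePrep — holds.
OffsitePrep and Standup are held together in one slot — holds.
One-on-one must start at one of 4pm through 5pm (inclusive) — holds.
Standup has to happen before Retro — holds.
There are 2 rooms available — holds.
The Hiring can't start until after the Retro — holds.
One-on-one feeds into Retro, so it must come first — holds.
The Postmortem can't start until after the Standup — holds.

Yes, all constraints hold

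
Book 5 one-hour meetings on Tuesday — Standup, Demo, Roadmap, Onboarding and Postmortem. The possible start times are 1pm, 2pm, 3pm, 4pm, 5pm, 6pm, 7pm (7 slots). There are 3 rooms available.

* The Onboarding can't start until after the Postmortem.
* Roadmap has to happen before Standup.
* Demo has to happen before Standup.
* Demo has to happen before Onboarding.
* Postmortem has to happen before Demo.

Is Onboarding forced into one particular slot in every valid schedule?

Onboarding can be 3pm (e.g. Roadmap -> 1pm, Standup -> 3pm, Demo -> 2pm, Onboarding -> 3pm, Postmortem -> 1pm) or 4pm (e.g. Standup -> 3pm; Postmortem -> 1pm; Onboarding -> 4pm; Roadmap -> 1pm; Demo -> 2pm).

No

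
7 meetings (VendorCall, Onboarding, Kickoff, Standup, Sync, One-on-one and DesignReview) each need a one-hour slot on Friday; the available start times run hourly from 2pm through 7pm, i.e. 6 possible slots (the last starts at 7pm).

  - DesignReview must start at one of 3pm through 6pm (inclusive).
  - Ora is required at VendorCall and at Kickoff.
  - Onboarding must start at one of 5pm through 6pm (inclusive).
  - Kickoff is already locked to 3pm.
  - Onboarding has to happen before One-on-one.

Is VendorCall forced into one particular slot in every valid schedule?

VendorCall can be 2pm (e.g. VendorCall -> 2pm; Kickoff -> 3pm; Onboarding -> 5pm; Sync -> 2pm; DesignReview -> 3pm; Standup -> 2pm; One-on-one -> 6pm) or 4pm (e.g. Standup=2pm; Kickoff=3pm; Sync=2pm; Onboarding=5pm; One-on-one=6pm; DesignReview=3pm; VendorCall=4pm).

No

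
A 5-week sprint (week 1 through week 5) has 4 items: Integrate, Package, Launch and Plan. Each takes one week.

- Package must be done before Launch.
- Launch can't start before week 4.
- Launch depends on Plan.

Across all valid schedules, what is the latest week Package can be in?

Downstream work caps Package at week 4.
Package at week 4 is achievable: Package in week 4, Launch in week 5, Integrate in week 1, Plan in week 1.

week 4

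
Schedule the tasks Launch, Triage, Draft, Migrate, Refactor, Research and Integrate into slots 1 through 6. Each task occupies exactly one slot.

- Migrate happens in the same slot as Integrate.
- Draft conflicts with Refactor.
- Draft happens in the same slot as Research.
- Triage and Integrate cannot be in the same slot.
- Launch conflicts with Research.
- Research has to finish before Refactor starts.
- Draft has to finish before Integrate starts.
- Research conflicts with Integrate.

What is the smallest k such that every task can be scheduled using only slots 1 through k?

The precedence chain requires at least 2 distinct slots.
2 works (last occupied slot: 2): for example Triage in 1; Integrate in 2; Refactor in 2; Launch in 2; Migrate in 2; Research in 1; Draft in 1.

2 slots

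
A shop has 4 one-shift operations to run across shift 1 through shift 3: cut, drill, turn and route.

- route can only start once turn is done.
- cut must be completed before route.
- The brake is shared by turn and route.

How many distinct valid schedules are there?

15

Splitting on cut: it can be shift 1 (9), shift 2 (6). Listing each branch's schedules as (drill, turn, route) by shift number:
cut=shift 1: (1,1,2) (1,1,3) (1,2,3) (2,1,2) (2,1,3) (2,2,3) (3,1,2) (3,1,3) (3,2,3) — 9.
cut=shift 2: (1,1,3) (1,2,3) (2,1,3) (2,2,3) (3,1,3) (3,2,3) — 6.
Summing: 9 + 6 = 15.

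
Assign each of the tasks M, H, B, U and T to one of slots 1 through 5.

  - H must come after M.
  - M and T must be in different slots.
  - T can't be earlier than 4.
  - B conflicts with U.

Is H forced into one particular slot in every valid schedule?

H can be 2 (e.g. U -> 2; M -> 1; H -> 2; B -> 1; T -> 4) or 3 (e.g. B in 1, U in 2, H in 3, M in 1, T in 4).

No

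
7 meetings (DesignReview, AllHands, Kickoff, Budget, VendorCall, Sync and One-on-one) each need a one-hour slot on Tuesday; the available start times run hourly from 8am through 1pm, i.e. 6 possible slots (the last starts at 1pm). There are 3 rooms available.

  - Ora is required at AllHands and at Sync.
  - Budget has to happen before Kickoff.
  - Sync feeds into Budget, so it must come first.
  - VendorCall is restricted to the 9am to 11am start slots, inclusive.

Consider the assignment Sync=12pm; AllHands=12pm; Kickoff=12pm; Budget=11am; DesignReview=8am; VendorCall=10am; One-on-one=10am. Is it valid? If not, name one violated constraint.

Invalid. Ora is required at AllHands and at Sync.

Ora is required at AllHands and at Sync — violated.
Sync feeds into Budget, so it must come first — violated.
Budget has to happen before Kickoff — holds.
There are 3 rooms available — holds.
VendorCall is restricted to the 9am to 11am start slots, inclusive — holds.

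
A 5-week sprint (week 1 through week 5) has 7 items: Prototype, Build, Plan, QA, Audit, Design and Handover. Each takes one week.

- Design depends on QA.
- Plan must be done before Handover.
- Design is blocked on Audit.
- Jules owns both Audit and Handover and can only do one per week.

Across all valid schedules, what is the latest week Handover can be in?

Precedence pushes Handover to at least week 2.
Handover at week 5 is achievable: Design in week 2; QA in week 1; Prototype in week 1; Handover in week 5; Build in week 1; Plan in week 1; Audit in week 1.

week 5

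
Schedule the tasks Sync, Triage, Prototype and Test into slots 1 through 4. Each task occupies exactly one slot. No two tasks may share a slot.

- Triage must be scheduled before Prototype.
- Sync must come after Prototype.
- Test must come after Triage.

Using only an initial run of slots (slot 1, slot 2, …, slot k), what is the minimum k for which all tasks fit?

The precedence chain requires at least 3 distinct slots.
With at most 1 per slot and 4 tasks, at least 4 slots are needed.
4 works (last occupied slot: 4): for example Triage=1, Prototype=2, Test=4, Sync=3.

4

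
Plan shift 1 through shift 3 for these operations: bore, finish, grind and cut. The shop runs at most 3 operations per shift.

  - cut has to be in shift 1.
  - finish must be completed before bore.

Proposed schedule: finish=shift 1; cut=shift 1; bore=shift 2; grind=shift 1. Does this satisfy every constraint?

cut has to be in shift 1 — holds.
The shop runs at most 3 operations per shift — holds.
finish must be completed before bore — holds.

Yes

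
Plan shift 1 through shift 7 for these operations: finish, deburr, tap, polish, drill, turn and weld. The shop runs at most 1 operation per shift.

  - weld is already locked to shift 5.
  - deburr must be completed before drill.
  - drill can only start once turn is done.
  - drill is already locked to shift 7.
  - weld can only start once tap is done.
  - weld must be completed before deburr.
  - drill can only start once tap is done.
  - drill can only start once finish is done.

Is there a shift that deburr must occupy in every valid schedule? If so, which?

weld is fixed at shift 5 and must come before deburr, so deburr is at least shift 6.
drill is fixed at shift 7 and must come after deburr, so deburr is at most shift 6.
So deburr must be shift 6.

shift 6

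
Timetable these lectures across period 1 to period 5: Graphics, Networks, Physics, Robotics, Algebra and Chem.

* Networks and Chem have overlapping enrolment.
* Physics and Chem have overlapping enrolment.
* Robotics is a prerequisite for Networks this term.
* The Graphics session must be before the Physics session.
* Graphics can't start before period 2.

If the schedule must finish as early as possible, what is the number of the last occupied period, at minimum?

The precedence chain requires at least 2 distinct periods.
Propagating the time windows through the other constraints, Physics can't land before period 3, so the schedule must run through at least period 3.
3 works (last occupied period: period 3): for example Algebra -> period 1, Physics -> period 3, Robotics -> period 1, Chem -> period 1, Networks -> period 2, Graphics -> period 2.

period 3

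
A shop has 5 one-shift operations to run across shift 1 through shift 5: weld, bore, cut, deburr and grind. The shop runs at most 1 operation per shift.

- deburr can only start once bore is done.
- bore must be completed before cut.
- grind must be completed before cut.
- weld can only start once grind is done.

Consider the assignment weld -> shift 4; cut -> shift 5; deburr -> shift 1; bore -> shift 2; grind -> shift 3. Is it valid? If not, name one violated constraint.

Invalid. deburr can only start once bore is done.

bore must be completed before cut — holds.
The shop runs at most 1 operation per shift — holds.
weld can only start once grind is done — holds.
deburr can only start once bore is done — violated.
grind must be completed before cut — holds.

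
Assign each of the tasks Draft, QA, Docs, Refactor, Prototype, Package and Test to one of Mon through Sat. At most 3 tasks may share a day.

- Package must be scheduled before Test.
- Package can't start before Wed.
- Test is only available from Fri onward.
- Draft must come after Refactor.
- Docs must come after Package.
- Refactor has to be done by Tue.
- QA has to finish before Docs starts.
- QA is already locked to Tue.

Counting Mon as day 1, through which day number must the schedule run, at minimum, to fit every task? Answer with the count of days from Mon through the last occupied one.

The precedence chain requires at least 2 distinct days.
With at most 3 per day and 7 tasks, at least 3 days are needed.
Test can't be placed before Fri — that is day 5 counting from Mon — so the schedule must run through at least 5 days.
5 works (last occupied day: Fri): for example Draft -> Tue, QA -> Tue, Test -> Fri, Prototype -> Mon, Package -> Wed, Refactor -> Mon, Docs -> Thu.

5 days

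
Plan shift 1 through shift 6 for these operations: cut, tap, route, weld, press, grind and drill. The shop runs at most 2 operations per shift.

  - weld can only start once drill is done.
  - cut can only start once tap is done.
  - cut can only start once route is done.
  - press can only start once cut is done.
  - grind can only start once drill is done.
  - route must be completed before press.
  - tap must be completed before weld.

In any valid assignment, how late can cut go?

shift 5

Precedence pushes cut to at least shift 2; downstream work caps cut at shift 5.
cut at shift 5 is achievable: press in shift 6; cut in shift 5; tap in shift 1; route in shift 1; weld in shift 3; grind in shift 3; drill in shift 2.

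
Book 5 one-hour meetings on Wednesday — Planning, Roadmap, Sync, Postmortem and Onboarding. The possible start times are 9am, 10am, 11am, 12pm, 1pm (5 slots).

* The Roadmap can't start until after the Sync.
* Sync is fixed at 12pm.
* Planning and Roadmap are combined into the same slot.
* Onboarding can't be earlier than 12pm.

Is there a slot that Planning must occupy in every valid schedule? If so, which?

1pm

Planning must be in the same slot as Roadmap, which can't be before 1pm, so Planning is at least 1pm.
So Planning is pinned to 1pm.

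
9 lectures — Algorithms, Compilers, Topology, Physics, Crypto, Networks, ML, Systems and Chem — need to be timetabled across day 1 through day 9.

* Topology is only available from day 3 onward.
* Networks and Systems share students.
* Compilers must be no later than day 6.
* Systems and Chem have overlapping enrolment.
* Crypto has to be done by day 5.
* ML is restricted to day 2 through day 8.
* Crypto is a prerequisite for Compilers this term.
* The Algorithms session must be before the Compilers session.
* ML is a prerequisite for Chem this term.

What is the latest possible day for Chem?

day 9

Precedence pushes Chem to at least day 3.
Chem at day 9 is achievable: ML in day 2, Physics in day 1, Systems in day 2, Crypto in day 1, Chem in day 9, Compilers in day 2, Networks in day 1, Topology in day 3, Algorithms in day 1.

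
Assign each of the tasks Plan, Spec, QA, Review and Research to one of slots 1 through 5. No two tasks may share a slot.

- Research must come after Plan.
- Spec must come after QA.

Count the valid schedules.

30

Splitting on Plan: it can be 1 (12), 2 (9), 3 (6), 4 (3). Listing each branch's schedules as (Spec, QA, Review, Research):
Plan=1: (3,2,4,5) (3,2,5,4) (4,2,3,5) (4,2,5,3) (4,3,2,5) (4,3,5,2) (5,2,3,4) (5,2,4,3) (5,3,2,4) (5,3,4,2) (5,4,2,3) (5,4,3,2) — 12.
Plan=2: (3,1,4,5) (3,1,5,4) (4,1,3,5) (4,1,5,3) (4,3,1,5) (5,1,3,4) (5,1,4,3) (5,3,1,4) (5,4,1,3) — 9.
Plan=3: (2,1,4,5) (2,1,5,4) (4,1,2,5) (4,2,1,5) (5,1,2,4) (5,2,1,4) — 6.
Plan=4: (2,1,3,5) (3,1,2,5) (3,2,1,5) — 3.
Summing: 12 + 9 + 6 + 3 = 30.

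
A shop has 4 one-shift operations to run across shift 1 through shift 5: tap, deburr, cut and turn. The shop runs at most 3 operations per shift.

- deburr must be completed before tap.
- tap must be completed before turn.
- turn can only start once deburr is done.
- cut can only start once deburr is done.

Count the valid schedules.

Splitting on tap: it can be shift 2 (12), shift 3 (14), shift 4 (9). Listing each branch's schedules as (deburr, cut, turn) by shift number:
tap=shift 2: (1,2,3) (1,2,4) (1,2,5) (1,3,3) (1,3,4) (1,3,5) (1,4,3) (1,4,4) (1,4,5) (1,5,3) (1,5,4) (1,5,5) — 12.
tap=shift 3: (1,2,4) (1,2,5) (1,3,4) (1,3,5) (1,4,4) (1,4,5) (1,5,4) (1,5,5) (2,3,4) (2,3,5) (2,4,4) (2,4,5) (2,5,4) (2,5,5) — 14.
tap=shift 4: (1,2,5) (1,3,5) (1,4,5) (1,5,5) (2,3,5) (2,4,5) (2,5,5) (3,4,5) (3,5,5) — 9.
Summing: 12 + 14 + 9 = 35.

35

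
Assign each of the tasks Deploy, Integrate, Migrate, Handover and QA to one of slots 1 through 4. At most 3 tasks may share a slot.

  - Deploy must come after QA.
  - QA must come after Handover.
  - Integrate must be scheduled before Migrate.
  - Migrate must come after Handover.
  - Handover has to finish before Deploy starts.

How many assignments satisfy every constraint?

Splitting on Deploy: it can be 3 (6), 4 (17). Listing each branch's schedules as (Integrate, Migrate, Handover, QA):
Deploy=3: (1,2,1,2) (1,3,1,2) (1,4,1,2) (2,3,1,2) (2,4,1,2) (3,4,1,2) — 6.
Deploy=4: (1,2,1,2) (1,2,1,3) (1,3,1,2) (1,3,1,3) (1,3,2,3) (1,4,1,2) (1,4,1,3) (1,4,2,3) (2,3,1,2) (2,3,1,3) (2,3,2,3) (2,4,1,2) (2,4,1,3) (2,4,2,3) (3,4,1,2) (3,4,1,3) (3,4,2,3) — 17.
Summing: 6 + 17 = 23.

23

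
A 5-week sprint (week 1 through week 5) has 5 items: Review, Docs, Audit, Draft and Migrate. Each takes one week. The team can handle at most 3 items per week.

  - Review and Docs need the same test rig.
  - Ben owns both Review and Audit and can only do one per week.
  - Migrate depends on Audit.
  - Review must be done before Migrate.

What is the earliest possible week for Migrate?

week 3

Precedence pushes Migrate to at least week 2.
Migrate at week 3 is achievable: Review in week 1; Draft in week 1; Audit in week 2; Docs in week 2; Migrate in week 3.
Nothing earlier works — the conflict and capacity constraints rule out every week before week 3.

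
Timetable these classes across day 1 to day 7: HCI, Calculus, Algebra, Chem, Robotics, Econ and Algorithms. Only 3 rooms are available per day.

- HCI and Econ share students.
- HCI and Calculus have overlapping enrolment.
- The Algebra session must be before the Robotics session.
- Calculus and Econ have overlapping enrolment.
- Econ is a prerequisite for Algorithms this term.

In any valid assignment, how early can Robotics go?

day 2

Precedence pushes Robotics to at least day 2.
Robotics at day 2 is achievable: Robotics=day 2; Chem=day 1; Algebra=day 1; Econ=day 1; Calculus=day 3; Algorithms=day 2; HCI=day 2.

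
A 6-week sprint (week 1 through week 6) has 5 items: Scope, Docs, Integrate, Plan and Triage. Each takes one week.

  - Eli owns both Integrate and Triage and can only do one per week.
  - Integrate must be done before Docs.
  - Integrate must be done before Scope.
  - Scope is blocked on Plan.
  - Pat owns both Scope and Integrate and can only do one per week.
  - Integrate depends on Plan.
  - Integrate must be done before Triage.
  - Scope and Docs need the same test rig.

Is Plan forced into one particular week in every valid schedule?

No

Plan can be week 1 (e.g. Plan in week 1; Scope in week 3; Integrate in week 2; Triage in week 3; Docs in week 4) or week 2 (e.g. Integrate in week 3; Plan in week 2; Scope in week 4; Triage in week 4; Docs in week 5).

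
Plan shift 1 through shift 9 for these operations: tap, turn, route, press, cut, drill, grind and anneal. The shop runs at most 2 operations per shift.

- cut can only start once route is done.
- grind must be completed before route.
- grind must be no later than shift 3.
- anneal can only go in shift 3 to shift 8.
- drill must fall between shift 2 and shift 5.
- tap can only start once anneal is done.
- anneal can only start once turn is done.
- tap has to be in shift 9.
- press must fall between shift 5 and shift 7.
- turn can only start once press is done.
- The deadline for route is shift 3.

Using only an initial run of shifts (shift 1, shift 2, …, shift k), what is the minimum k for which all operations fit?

9

The precedence chain requires at least 4 distinct shifts.
With at most 2 per shift and 8 operations, at least 4 shifts are needed.
tap can't be placed before shift 9, so the schedule must run through at least shift 9.
9 works (last occupied shift: shift 9): for example anneal in shift 7; tap in shift 9; drill in shift 2; grind in shift 1; press in shift 5; turn in shift 6; cut in shift 3; route in shift 2.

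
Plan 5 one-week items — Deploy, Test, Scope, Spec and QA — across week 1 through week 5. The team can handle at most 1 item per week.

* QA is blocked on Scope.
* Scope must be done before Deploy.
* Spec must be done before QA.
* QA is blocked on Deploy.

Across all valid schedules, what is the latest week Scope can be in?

week 3

Downstream work caps Scope at week 3.
Scope at week 3 is achievable: Deploy -> week 4, Scope -> week 3, Test -> week 2, Spec -> week 1, QA -> week 5.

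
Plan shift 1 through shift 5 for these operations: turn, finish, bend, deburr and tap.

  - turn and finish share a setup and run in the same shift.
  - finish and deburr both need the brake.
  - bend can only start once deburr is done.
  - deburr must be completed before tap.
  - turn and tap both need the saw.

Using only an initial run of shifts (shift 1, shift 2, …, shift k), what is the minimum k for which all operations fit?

3

The precedence chain requires at least 2 distinct shifts.
Could 2 shifts be enough, i.e. nothing placed later than shift 2? No: tap must come after deburr (at shift 1 or later) → {shift 2}; deburr must come before tap (at shift 2 or earlier) → {shift 1}; turn can't share with tap (shift 2) → {shift 1}; finish can't share with deburr (shift 1) → {shift 2}; turn must be in the same shift as finish (in {shift 2}) → nothing is left.
So 2 shifts is not enough.
3 works (last occupied shift: shift 3): for example bend -> shift 2; deburr -> shift 1; tap -> shift 2; finish -> shift 3; turn -> shift 3.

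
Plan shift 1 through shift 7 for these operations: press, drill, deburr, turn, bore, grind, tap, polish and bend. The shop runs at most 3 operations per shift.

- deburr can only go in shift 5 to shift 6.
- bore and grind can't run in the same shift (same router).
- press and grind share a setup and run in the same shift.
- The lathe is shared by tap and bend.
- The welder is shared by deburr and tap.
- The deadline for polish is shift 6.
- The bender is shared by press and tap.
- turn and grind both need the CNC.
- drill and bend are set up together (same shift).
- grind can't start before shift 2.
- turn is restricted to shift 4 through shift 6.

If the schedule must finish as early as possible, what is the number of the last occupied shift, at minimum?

With at most 3 per shift and 9 operations, at least 3 shifts are needed.
deburr can't be placed before shift 5, so the schedule must run through at least shift 5.
5 works (last occupied shift: shift 5): for example polish in shift 2, tap in shift 3, turn in shift 4, bore in shift 1, bend in shift 1, deburr in shift 5, grind in shift 2, drill in shift 1, press in shift 2.

5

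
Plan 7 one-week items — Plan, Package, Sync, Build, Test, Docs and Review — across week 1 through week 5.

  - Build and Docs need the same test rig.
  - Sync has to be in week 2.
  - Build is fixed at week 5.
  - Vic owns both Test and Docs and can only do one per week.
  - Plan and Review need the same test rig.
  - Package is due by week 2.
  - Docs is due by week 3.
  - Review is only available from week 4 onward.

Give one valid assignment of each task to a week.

Test=week 2, Build=week 5, Docs=week 1, Plan=week 1, Sync=week 2, Package=week 1, Review=week 4

Checking: Build(week 5) != Docs(week 1); Test(week 2) != Docs(week 1); Plan(week 1) != Review(week 4); Docs=week 1 in [week 1,week 3]; Review=week 4 in [week 4,week 5]; Sync=week 2 in [week 2,week 2]; Build=week 5 in [week 5,week 5]; Package=week 1 in [week 1,week 2].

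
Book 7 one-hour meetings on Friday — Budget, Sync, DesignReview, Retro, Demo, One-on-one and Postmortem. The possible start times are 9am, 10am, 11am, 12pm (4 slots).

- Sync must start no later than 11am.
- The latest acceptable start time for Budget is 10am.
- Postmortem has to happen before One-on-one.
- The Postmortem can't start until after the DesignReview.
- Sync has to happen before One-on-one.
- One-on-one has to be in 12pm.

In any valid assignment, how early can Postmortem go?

10am

Precedence pushes Postmortem to at least 10am; downstream work caps Postmortem at 11am.
Postmortem at 10am is achievable: DesignReview -> 9am, One-on-one -> 12pm, Budget -> 9am, Demo -> 9am, Postmortem -> 10am, Sync -> 9am, Retro -> 9am.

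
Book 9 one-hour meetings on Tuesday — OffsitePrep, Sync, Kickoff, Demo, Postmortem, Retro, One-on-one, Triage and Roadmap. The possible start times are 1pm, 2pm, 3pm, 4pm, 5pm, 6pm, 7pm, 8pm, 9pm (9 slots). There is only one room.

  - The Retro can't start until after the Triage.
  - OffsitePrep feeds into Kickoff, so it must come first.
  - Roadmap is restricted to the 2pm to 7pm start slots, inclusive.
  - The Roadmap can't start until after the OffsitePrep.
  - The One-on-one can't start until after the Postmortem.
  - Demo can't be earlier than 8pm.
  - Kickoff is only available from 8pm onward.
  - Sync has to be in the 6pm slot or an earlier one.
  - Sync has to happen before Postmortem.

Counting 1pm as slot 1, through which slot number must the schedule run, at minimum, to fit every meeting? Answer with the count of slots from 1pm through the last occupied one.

The precedence chain requires at least 3 distinct slots.
With at most 1 per slot and 9 meetings, at least 9 slots are needed.
Kickoff can't be placed before 8pm — that is slot 8 counting from 1pm — so the schedule must run through at least 8 slots.
9 works (last occupied slot: 9pm): for example Kickoff in 8pm; Postmortem in 4pm; Retro in 6pm; Triage in 5pm; One-on-one in 7pm; Roadmap in 3pm; Demo in 9pm; OffsitePrep in 2pm; Sync in 1pm.

9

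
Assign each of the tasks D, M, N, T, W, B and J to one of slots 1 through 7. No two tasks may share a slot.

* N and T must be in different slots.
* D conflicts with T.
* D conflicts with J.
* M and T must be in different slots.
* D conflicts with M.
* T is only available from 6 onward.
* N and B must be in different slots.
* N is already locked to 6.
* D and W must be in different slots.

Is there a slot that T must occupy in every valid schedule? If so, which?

7

T's window is 6–7.
N is fixed at 6, and T can't share a slot with N.
So T must be 7.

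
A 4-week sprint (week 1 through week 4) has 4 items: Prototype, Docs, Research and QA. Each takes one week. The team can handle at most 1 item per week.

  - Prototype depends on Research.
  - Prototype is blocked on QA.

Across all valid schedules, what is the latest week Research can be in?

Downstream work caps Research at week 3.
Research at week 3 is achievable: Prototype=week 4, Docs=week 2, Research=week 3, QA=week 1.

week 3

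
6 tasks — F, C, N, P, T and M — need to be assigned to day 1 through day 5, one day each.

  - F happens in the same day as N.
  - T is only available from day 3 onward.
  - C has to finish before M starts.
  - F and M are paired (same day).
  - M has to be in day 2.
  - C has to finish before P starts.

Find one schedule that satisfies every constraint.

P=day 2; M=day 2; F=day 2; C=day 1; T=day 3; N=day 2

Checking: C(day 1) before P(day 2); C(day 1) before M(day 2); F = M = day 2; F = N = day 2; T=day 3 in [day 3,day 5]; M=day 2 in [day 2,day 2].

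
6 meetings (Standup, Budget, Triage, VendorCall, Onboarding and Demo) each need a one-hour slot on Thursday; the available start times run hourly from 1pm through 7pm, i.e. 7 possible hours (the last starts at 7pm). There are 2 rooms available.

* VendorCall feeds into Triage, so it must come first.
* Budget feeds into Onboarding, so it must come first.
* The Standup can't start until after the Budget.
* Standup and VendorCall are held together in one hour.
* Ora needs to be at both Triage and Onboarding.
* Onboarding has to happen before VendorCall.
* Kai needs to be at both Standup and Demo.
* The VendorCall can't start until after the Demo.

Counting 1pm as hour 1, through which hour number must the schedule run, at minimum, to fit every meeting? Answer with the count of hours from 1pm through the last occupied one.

The precedence chain requires at least 4 distinct hours.
With at most 2 per hour and 6 meetings, at least 3 hours are needed.
4 works (last occupied hour: 4pm): for example Demo in 1pm; Standup in 3pm; Triage in 4pm; Onboarding in 2pm; VendorCall in 3pm; Budget in 1pm.

4 hours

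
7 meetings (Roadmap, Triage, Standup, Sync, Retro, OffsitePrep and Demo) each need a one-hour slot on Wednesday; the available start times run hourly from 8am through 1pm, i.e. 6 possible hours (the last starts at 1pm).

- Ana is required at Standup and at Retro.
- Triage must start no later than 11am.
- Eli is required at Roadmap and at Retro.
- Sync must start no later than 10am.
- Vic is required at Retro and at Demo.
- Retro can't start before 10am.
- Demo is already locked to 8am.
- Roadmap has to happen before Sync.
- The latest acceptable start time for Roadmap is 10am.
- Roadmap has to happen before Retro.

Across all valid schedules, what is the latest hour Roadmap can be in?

9am

Roadmap's own window allows nothing later than 10am; downstream work caps Roadmap at 9am.
Roadmap at 9am is achievable: Standup in 8am, Roadmap in 9am, Retro in 10am, Triage in 8am, Demo in 8am, OffsitePrep in 8am, Sync in 10am.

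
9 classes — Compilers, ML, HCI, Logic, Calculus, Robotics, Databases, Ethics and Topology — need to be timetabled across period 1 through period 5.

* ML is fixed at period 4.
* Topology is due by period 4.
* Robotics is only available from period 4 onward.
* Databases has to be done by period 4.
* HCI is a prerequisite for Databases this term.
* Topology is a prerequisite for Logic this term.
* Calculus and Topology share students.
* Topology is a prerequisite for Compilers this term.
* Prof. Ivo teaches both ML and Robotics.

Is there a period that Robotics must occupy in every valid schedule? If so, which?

Robotics is available from period 4.
So Robotics is pinned to period 5.

period 5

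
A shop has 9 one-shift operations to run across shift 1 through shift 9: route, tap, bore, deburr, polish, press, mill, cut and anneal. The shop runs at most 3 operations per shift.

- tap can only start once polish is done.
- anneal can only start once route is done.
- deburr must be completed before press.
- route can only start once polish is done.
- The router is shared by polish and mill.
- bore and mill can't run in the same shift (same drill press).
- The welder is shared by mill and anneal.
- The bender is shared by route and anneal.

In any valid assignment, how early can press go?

shift 2

Precedence pushes press to at least shift 2.
press at shift 2 is achievable: route in shift 2, deburr in shift 1, bore in shift 1, polish in shift 1, press in shift 2, tap in shift 2, anneal in shift 3, mill in shift 4, cut in shift 3.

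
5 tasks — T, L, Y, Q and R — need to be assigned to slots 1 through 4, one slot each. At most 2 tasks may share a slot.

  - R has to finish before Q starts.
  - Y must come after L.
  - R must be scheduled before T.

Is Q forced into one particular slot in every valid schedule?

No

Q can be 2 (e.g. Y in 3; T in 2; R in 1; L in 1; Q in 2) or 3 (e.g. Q in 3; L in 1; T in 2; R in 1; Y in 2).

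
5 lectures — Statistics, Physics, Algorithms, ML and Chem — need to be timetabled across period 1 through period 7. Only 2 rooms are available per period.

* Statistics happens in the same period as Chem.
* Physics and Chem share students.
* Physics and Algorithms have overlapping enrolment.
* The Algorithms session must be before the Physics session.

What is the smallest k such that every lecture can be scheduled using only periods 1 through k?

3

The precedence chain requires at least 2 distinct periods.
With at most 2 per period and 5 lectures, at least 3 periods are needed.
3 works (last occupied period: period 3): for example Physics -> period 2, Algorithms -> period 1, Chem -> period 3, ML -> period 1, Statistics -> period 3.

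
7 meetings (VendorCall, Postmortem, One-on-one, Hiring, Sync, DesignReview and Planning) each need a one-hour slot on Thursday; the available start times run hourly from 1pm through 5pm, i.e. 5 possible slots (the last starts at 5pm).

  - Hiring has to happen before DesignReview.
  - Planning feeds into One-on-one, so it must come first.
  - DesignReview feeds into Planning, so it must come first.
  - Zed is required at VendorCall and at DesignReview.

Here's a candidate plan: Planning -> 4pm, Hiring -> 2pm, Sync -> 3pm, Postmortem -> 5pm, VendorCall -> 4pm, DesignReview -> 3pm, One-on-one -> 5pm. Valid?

Zed is required at VendorCall and at DesignReview — holds.
Planning feeds into One-on-one, so it must come first — holds.
Hiring has to happen before DesignReview — holds.
DesignReview feeds into Planning, so it must come first — holds.

Yes, all constraints hold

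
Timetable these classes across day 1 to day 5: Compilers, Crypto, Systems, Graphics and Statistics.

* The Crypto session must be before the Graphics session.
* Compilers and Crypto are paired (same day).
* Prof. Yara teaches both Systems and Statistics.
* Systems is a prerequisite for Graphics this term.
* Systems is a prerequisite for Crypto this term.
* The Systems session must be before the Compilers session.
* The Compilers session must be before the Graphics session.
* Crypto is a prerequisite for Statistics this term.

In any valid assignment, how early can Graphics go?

Precedence pushes Graphics to at least day 3.
Graphics at day 3 is achievable: Systems in day 1, Graphics in day 3, Compilers in day 2, Crypto in day 2, Statistics in day 3.

day 3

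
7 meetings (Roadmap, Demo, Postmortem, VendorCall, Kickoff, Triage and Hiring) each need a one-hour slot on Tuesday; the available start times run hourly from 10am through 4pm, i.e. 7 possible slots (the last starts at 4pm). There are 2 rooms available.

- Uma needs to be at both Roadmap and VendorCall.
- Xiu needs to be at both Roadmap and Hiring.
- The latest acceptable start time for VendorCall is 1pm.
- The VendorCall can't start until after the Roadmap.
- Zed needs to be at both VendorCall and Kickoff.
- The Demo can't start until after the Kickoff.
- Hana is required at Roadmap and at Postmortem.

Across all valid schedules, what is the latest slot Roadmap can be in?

12pm

Downstream work caps Roadmap at 12pm.
Roadmap at 12pm is achievable: VendorCall in 1pm; Triage in 11am; Postmortem in 10am; Roadmap in 12pm; Hiring in 1pm; Kickoff in 10am; Demo in 11am.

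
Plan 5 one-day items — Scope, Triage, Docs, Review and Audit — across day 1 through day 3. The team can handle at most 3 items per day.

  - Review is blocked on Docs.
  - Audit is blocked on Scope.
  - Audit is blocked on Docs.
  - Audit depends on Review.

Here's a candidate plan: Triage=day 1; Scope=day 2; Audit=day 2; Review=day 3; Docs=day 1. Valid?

Audit depends on Review — violated.
Review is blocked on Docs — holds.
The team can handle at most 3 items per day — holds.
Audit is blocked on Scope — violated.
Audit is blocked on Docs — holds.

No. Audit depends on Review is not satisfied.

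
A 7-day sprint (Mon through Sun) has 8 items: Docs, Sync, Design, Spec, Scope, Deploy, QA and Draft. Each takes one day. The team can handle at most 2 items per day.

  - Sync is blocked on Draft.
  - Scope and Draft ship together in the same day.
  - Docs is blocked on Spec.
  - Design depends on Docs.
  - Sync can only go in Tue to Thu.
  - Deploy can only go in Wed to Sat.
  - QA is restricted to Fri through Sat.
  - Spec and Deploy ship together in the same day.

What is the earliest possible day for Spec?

Spec must be in the same day as Deploy, which can't be before Wed, so Spec is at least Wed; downstream work caps Spec at Fri.
Spec at Wed is achievable: Scope -> Mon, Sync -> Tue, Spec -> Wed, Design -> Fri, Draft -> Mon, QA -> Fri, Docs -> Thu, Deploy -> Wed.

Wed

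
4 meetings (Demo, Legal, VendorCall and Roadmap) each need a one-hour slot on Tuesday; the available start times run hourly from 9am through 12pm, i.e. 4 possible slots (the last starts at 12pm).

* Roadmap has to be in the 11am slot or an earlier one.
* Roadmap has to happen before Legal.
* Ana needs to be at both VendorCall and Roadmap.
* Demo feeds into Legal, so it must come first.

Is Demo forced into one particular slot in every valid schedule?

Demo can be 9am (e.g. Legal -> 10am, Roadmap -> 9am, VendorCall -> 10am, Demo -> 9am) or 10am (e.g. Demo in 10am, VendorCall in 10am, Legal in 11am, Roadmap in 9am).

No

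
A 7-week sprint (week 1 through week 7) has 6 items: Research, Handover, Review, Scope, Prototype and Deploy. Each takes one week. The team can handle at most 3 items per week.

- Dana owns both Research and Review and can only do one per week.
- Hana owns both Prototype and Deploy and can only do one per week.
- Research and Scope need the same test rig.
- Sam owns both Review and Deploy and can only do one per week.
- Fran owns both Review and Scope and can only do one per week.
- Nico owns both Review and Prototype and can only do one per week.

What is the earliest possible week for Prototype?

Prototype at week 1 is achievable: Deploy -> week 3; Prototype -> week 1; Review -> week 2; Handover -> week 1; Scope -> week 3; Research -> week 1.

week 1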